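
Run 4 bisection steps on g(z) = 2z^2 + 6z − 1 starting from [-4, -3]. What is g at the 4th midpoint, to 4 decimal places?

0.1953

g(-3.5) = 2.5 > 0, so the root lies in [-3.5, -3]
g(-3.25) = 0.625 > 0, so the root lies in [-3.25, -3]
g(-3.125) = -0.21875 < 0, so the root lies in [-3.25, -3.125]
g(-3.1875) = 0.1953 > 0, so the root lies in [-3.1875, -3.125]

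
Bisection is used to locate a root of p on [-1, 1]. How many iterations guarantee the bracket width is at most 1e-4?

15

Width after n steps is 2/2^n. Need 2^n ≥ 2/1e-4 = 20000.
2^14 = 16384 < 20000 ≤ 2^15 = 32768, so n = 15.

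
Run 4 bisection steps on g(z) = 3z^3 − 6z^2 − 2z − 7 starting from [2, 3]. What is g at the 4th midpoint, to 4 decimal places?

-1.0442

g(2.5) = -2.625 < 0, so the root lies in [2.5, 3]
g(2.75) = 4.515625 > 0, so the root lies in [2.5, 2.75]
g(2.625) = 0.669922 > 0, so the root lies in [2.5, 2.625]
g(2.5625) = -1.0442 < 0, so the root lies in [2.5625, 2.625]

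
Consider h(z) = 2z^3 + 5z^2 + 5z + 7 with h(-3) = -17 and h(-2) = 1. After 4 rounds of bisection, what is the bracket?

[-2.125, -2.0625]

z = -2.5 gives h = -5.5, negative; keep [-2.5, -2]
z = -2.25 gives h = -1.71875, negative; keep [-2.25, -2]
z = -2.125 gives h = -0.238281, negative; keep [-2.125, -2]
z = -2.0625 gives h = 0.4097, positive; keep [-2.125, -2.0625]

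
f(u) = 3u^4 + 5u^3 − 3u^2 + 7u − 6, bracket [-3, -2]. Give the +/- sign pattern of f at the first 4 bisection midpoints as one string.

u = -2.5 gives f = -3.1875, negative; keep [-3, -2.5]
u = -2.75 gives f = 19.652344, positive; keep [-2.75, -2.5]
u = -2.625 gives f = 6.955811, positive; keep [-2.625, -2.5]
u = -2.5625 gives f = 1.5843, positive; keep [-2.5625, -2.5]

-+++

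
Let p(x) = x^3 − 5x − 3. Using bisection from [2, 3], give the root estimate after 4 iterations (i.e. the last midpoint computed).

midpoint 2.5: p = 0.125 > 0 → [2, 2.5]
midpoint 2.25: p = -2.859375 < 0 → [2.25, 2.5]
midpoint 2.375: p = -1.478516 < 0 → [2.375, 2.5]
midpoint 2.4375: p = -0.7053 < 0 → [2.4375, 2.5]

2.4375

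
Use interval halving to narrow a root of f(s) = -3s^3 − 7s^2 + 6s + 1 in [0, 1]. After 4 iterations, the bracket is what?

f(0.5) = 1.875 > 0, so the root lies in [0.5, 1]
f(0.75) = 0.296875 > 0, so the root lies in [0.75, 1]
f(0.875) = -1.119141 < 0, so the root lies in [0.75, 0.875]
f(0.8125) = -0.3552 < 0, so the root lies in [0.75, 0.8125]

[0.75, 0.8125]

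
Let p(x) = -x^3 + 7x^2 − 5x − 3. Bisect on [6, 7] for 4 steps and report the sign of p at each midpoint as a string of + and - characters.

midpoint 6.5: p = -14.375 < 0 → [6, 6.5]
midpoint 6.25: p = -4.953125 < 0 → [6, 6.25]
midpoint 6.125: p = -0.798828 < 0 → [6, 6.125]
midpoint 6.0625: p = 1.1443 > 0 → [6.0625, 6.125]

---+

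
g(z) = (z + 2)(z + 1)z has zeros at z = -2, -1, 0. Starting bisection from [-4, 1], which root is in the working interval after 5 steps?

-2

z = -1.5 gives g = 0.375, positive; keep [-4, -1.5]
z = -2.75 gives g = -3.609375, negative; keep [-2.75, -1.5]
z = -2.125 gives g = -0.298828, negative; keep [-2.125, -1.5]
z = -1.8125 gives g = 0.2761, positive; keep [-2.125, -1.8125]
z = -1.96875 gives g = 0.0596, positive; keep [-2.125, -1.96875]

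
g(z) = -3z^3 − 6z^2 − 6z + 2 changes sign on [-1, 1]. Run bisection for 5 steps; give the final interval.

z = 0 gives g = 2, positive; keep [0, 1]
z = 0.5 gives g = -2.875, negative; keep [0, 0.5]
z = 0.25 gives g = 0.078125, positive; keep [0.25, 0.5]
z = 0.375 gives g = -1.252, negative; keep [0.25, 0.375]
z = 0.3125 gives g = -0.5525, negative; keep [0.25, 0.3125]

[0.25, 0.3125]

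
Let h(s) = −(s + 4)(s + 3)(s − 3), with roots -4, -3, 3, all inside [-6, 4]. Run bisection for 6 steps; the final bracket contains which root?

midpoint -1: h = 24 > 0 → [-1, 4]
midpoint 1.5: h = 37.125 > 0 → [1.5, 4]
midpoint 2.75: h = 9.703125 > 0 → [2.75, 4]
midpoint 3.375: h = -17.6309 < 0 → [2.75, 3.375]
midpoint 3.0625: h = -2.676 < 0 → [2.75, 3.0625]
midpoint 2.90625: h = 3.8241 > 0 → [2.90625, 3.0625]

3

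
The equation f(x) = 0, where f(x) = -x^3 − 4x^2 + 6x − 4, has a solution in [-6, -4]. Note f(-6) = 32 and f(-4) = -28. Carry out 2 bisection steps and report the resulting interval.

[-5.5, -5]

f(-5) = -9 < 0, so the root lies in [-6, -5]
f(-5.5) = 8.375 > 0, so the root lies in [-5.5, -5]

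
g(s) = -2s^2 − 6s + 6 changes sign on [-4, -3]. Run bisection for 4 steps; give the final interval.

m = -3.5, g(m) = 2.5 (+); new bracket [-4, -3.5]
m = -3.75, g(m) = 0.375 (+); new bracket [-4, -3.75]
m = -3.875, g(m) = -0.78125 (−); new bracket [-3.875, -3.75]
m = -3.8125, g(m) = -0.1953 (−); new bracket [-3.8125, -3.75]

[-3.8125, -3.75]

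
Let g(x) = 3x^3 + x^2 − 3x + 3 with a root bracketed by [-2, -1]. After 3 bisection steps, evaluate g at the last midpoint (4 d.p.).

x = -1.5 gives g = -0.375, negative; keep [-1.5, -1]
x = -1.25 gives g = 2.453125, positive; keep [-1.5, -1.25]
x = -1.375 gives g = 1.216797, positive; keep [-1.5, -1.375]

1.2168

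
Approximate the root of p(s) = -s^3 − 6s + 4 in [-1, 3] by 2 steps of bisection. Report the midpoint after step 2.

0

m = 1, p(m) = -3 (−); new bracket [-1, 1]
m = 0, p(m) = 4 (+); new bracket [0, 1]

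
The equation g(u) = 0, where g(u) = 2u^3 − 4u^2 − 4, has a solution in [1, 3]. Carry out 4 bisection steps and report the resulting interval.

[2.25, 2.375]

g(2) = -4 < 0, so the root lies in [2, 3]
g(2.5) = 2.25 > 0, so the root lies in [2, 2.5]
g(2.25) = -1.46875 < 0, so the root lies in [2.25, 2.5]
g(2.375) = 0.2305 > 0, so the root lies in [2.25, 2.375]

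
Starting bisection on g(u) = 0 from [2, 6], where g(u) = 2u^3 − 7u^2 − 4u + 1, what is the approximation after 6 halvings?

g(4) = 1 > 0, so the root lies in [2, 4]
g(3) = -20 < 0, so the root lies in [3, 4]
g(3.5) = -13 < 0, so the root lies in [3.5, 4]
g(3.75) = -6.9688 < 0, so the root lies in [3.75, 4]
g(3.875) = -3.2383 < 0, so the root lies in [3.875, 4]
g(3.9375) = -1.1841 < 0, so the root lies in [3.9375, 4]

3.9375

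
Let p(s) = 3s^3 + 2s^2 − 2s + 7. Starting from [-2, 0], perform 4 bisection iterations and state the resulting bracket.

[-1.875, -1.75]

s = -1 gives p = 8, positive; keep [-2, -1]
s = -1.5 gives p = 4.375, positive; keep [-2, -1.5]
s = -1.75 gives p = 0.546875, positive; keep [-2, -1.75]
s = -1.875 gives p = -1.9941, negative; keep [-1.875, -1.75]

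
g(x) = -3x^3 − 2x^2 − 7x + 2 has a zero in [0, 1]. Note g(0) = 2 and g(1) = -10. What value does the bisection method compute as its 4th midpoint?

g(0.5) = -2.375 < 0, so the root lies in [0, 0.5]
g(0.25) = 0.078125 > 0, so the root lies in [0.25, 0.5]
g(0.375) = -1.064453 < 0, so the root lies in [0.25, 0.375]
g(0.3125) = -0.4744 < 0, so the root lies in [0.25, 0.3125]

0.3125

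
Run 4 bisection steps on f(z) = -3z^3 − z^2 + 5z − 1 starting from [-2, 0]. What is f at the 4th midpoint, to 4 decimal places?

1.1074

f(-1) = -4 < 0, so the root lies in [-2, -1]
f(-1.5) = -0.625 < 0, so the root lies in [-2, -1.5]
f(-1.75) = 3.265625 > 0, so the root lies in [-1.75, -1.5]
f(-1.625) = 1.1074 > 0, so the root lies in [-1.625, -1.5]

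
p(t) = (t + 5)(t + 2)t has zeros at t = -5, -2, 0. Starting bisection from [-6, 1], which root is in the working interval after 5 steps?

-5

midpoint -2.5: p = 3.125 > 0 → [-6, -2.5]
midpoint -4.25: p = 7.171875 > 0 → [-6, -4.25]
midpoint -5.125: p = -2.001953 < 0 → [-5.125, -4.25]
midpoint -4.6875: p = 3.9368 > 0 → [-5.125, -4.6875]
midpoint -4.90625: p = 1.3368 > 0 → [-5.125, -4.90625]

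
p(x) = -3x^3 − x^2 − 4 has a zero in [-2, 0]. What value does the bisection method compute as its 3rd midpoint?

-1.25

m = -1, p(m) = -2 (−); new bracket [-2, -1]
m = -1.5, p(m) = 3.875 (+); new bracket [-1.5, -1]
m = -1.25, p(m) = 0.296875 (+); new bracket [-1.25, -1]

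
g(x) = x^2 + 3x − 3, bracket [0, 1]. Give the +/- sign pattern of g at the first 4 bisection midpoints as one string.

x = 0.5 gives g = -1.25, negative; keep [0.5, 1]
x = 0.75 gives g = -0.1875, negative; keep [0.75, 1]
x = 0.875 gives g = 0.390625, positive; keep [0.75, 0.875]
x = 0.8125 gives g = 0.0977, positive; keep [0.75, 0.8125]

--++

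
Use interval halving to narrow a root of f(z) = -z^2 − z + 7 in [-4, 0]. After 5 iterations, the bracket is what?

midpoint -2: f = 5 > 0 → [-4, -2]
midpoint -3: f = 1 > 0 → [-4, -3]
midpoint -3.5: f = -1.75 < 0 → [-3.5, -3]
midpoint -3.25: f = -0.3125 < 0 → [-3.25, -3]
midpoint -3.125: f = 0.3594 > 0 → [-3.25, -3.125]

[-3.25, -3.125]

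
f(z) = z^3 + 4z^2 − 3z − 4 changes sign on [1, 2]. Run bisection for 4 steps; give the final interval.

midpoint 1.5: f = 3.875 > 0 → [1, 1.5]
midpoint 1.25: f = 0.453125 > 0 → [1, 1.25]
midpoint 1.125: f = -0.888672 < 0 → [1.125, 1.25]
midpoint 1.1875: f = -0.2473 < 0 → [1.1875, 1.25]

[1.1875, 1.25]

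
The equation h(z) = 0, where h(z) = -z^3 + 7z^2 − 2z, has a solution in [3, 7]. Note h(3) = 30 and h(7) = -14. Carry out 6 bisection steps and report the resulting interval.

[6.6875, 6.75]

h(5) = 40 > 0, so the root lies in [5, 7]
h(6) = 24 > 0, so the root lies in [6, 7]
h(6.5) = 8.125 > 0, so the root lies in [6.5, 7]
h(6.75) = -2.1094 < 0, so the root lies in [6.5, 6.75]
h(6.625) = 3.209 > 0, so the root lies in [6.625, 6.75]
h(6.6875) = 0.6008 > 0, so the root lies in [6.6875, 6.75]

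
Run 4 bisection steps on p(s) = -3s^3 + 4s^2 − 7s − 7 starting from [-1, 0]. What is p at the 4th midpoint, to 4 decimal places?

p(-0.5) = -2.125 < 0, so the root lies in [-1, -0.5]
p(-0.75) = 1.765625 > 0, so the root lies in [-0.75, -0.5]
p(-0.625) = -0.330078 < 0, so the root lies in [-0.75, -0.625]
p(-0.6875) = 0.678 > 0, so the root lies in [-0.6875, -0.625]

0.6780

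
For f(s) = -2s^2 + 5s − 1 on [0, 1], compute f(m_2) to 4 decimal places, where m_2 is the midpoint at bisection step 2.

f(0.5) = 1 > 0, so the root lies in [0, 0.5]
f(0.25) = 0.125 > 0, so the root lies in [0, 0.25]

0.1250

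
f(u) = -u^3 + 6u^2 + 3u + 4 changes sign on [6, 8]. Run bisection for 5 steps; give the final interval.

[6.5, 6.5625]

m = 7, f(m) = -24 (−); new bracket [6, 7]
m = 6.5, f(m) = 2.375 (+); new bracket [6.5, 7]
m = 6.75, f(m) = -9.921875 (−); new bracket [6.5, 6.75]
m = 6.625, f(m) = -3.5566 (−); new bracket [6.5, 6.625]
m = 6.5625, f(m) = -0.5374 (−); new bracket [6.5, 6.5625]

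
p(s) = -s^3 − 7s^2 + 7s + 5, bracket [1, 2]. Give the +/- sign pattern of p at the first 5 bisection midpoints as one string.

m = 1.5, p(m) = -3.625 (−); new bracket [1, 1.5]
m = 1.25, p(m) = 0.859375 (+); new bracket [1.25, 1.5]
m = 1.375, p(m) = -1.208984 (−); new bracket [1.25, 1.375]
m = 1.3125, p(m) = -0.1321 (−); new bracket [1.25, 1.3125]
m = 1.28125, p(m) = 0.3742 (+); new bracket [1.28125, 1.3125]

-+--+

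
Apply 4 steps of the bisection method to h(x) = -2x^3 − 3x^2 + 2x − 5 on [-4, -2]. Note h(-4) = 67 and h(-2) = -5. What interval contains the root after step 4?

m = -3, h(m) = 16 (+); new bracket [-3, -2]
m = -2.5, h(m) = 2.5 (+); new bracket [-2.5, -2]
m = -2.25, h(m) = -1.90625 (−); new bracket [-2.5, -2.25]
m = -2.375, h(m) = 0.1211 (+); new bracket [-2.375, -2.25]

[-2.375, -2.25]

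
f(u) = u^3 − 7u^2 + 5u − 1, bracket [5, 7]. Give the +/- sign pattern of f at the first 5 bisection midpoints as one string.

m = 6, f(m) = -7 (−); new bracket [6, 7]
m = 6.5, f(m) = 10.375 (+); new bracket [6, 6.5]
m = 6.25, f(m) = 0.953125 (+); new bracket [6, 6.25]
m = 6.125, f(m) = -3.2012 (−); new bracket [6.125, 6.25]
m = 6.1875, f(m) = -1.1692 (−); new bracket [6.1875, 6.25]

-++--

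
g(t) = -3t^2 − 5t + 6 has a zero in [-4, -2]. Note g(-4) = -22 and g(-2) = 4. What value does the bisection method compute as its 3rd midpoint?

midpoint -3: g = -6 < 0 → [-3, -2]
midpoint -2.5: g = -0.25 < 0 → [-2.5, -2]
midpoint -2.25: g = 2.0625 > 0 → [-2.5, -2.25]

-2.25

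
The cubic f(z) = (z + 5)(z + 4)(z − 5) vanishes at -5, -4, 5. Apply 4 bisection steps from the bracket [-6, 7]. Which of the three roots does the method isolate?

z = 0.5 gives f = -111.375, negative; keep [0.5, 7]
z = 3.75 gives f = -84.765625, negative; keep [3.75, 7]
z = 5.375 gives f = 36.474609, positive; keep [3.75, 5.375]
z = 4.5625 gives f = -35.822, negative; keep [4.5625, 5.375]

5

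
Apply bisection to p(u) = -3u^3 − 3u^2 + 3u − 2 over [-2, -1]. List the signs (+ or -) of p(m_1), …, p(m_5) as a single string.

--+++

midpoint -1.5: p = -3.125 < 0 → [-2, -1.5]
midpoint -1.75: p = -0.359375 < 0 → [-2, -1.75]
midpoint -1.875: p = 1.603516 > 0 → [-1.875, -1.75]
midpoint -1.8125: p = 0.5701 > 0 → [-1.8125, -1.75]
midpoint -1.78125: p = 0.0926 > 0 → [-1.78125, -1.75]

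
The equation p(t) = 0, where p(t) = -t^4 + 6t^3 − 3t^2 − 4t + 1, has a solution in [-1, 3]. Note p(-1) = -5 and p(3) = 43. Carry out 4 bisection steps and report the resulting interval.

[1, 1.25]

p(1) = -1 < 0, so the root lies in [1, 3]
p(2) = 13 > 0, so the root lies in [1, 2]
p(1.5) = 3.4375 > 0, so the root lies in [1, 1.5]
p(1.25) = 0.5898 > 0, so the root lies in [1, 1.25]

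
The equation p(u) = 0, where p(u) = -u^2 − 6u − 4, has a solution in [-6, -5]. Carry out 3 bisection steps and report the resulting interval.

midpoint -5.5: p = -1.25 < 0 → [-5.5, -5]
midpoint -5.25: p = -0.0625 < 0 → [-5.25, -5]
midpoint -5.125: p = 0.484375 > 0 → [-5.25, -5.125]

[-5.25, -5.125]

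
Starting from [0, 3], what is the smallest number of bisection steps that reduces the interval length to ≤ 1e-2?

Width after n steps is 3/2^n. Need 2^n ≥ 3/1e-2 = 300.
2^8 = 256 < 300 ≤ 2^9 = 512, so n = 9.

9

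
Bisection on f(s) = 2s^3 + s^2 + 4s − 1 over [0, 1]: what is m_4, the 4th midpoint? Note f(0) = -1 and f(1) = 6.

0.1875

m = 0.5, f(m) = 1.5 (+); new bracket [0, 0.5]
m = 0.25, f(m) = 0.09375 (+); new bracket [0, 0.25]
m = 0.125, f(m) = -0.480469 (−); new bracket [0.125, 0.25]
m = 0.1875, f(m) = -0.2017 (−); new bracket [0.1875, 0.25]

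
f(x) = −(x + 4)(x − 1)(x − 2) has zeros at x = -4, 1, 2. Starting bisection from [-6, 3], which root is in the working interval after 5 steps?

-4

midpoint -1.5: f = -21.875 < 0 → [-6, -1.5]
midpoint -3.75: f = -6.828125 < 0 → [-6, -3.75]
midpoint -4.875: f = 35.341797 > 0 → [-4.875, -3.75]
midpoint -4.3125: f = 10.4797 > 0 → [-4.3125, -3.75]
midpoint -4.03125: f = 0.9483 > 0 → [-4.03125, -3.75]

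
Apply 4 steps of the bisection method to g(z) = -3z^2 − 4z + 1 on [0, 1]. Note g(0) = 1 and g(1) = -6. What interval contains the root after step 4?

[0.1875, 0.25]

g(0.5) = -1.75 < 0, so the root lies in [0, 0.5]
g(0.25) = -0.1875 < 0, so the root lies in [0, 0.25]
g(0.125) = 0.453125 > 0, so the root lies in [0.125, 0.25]
g(0.1875) = 0.1445 > 0, so the root lies in [0.1875, 0.25]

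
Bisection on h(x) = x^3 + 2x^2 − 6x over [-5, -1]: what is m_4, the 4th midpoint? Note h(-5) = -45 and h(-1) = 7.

h(-3) = 9 > 0, so the root lies in [-5, -3]
h(-4) = -8 < 0, so the root lies in [-4, -3]
h(-3.5) = 2.625 > 0, so the root lies in [-4, -3.5]
h(-3.75) = -2.1094 < 0, so the root lies in [-3.75, -3.5]

-3.75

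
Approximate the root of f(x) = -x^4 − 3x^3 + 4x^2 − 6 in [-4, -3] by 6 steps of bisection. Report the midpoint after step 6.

-3.921875

m = -3.5, f(m) = 21.5625 (+); new bracket [-4, -3.5]
m = -3.75, f(m) = 10.699219 (+); new bracket [-4, -3.75]
m = -3.875, f(m) = 3.150146 (+); new bracket [-4, -3.875]
m = -3.9375, f(m) = -1.2156 (−); new bracket [-3.9375, -3.875]
m = -3.90625, f(m) = 1.0184 (+); new bracket [-3.9375, -3.90625]
m = -3.921875, f(m) = -0.0856 (−); new bracket [-3.921875, -3.90625]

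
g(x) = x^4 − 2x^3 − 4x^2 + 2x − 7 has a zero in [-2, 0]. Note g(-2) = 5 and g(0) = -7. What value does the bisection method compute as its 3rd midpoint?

-1.75

m = -1, g(m) = -10 (−); new bracket [-2, -1]
m = -1.5, g(m) = -7.1875 (−); new bracket [-2, -1.5]
m = -1.75, g(m) = -2.652344 (−); new bracket [-2, -1.75]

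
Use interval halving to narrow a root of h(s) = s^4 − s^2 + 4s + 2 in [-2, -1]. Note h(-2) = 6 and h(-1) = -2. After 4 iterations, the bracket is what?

s = -1.5 gives h = -1.1875, negative; keep [-2, -1.5]
s = -1.75 gives h = 1.316406, positive; keep [-1.75, -1.5]
s = -1.625 gives h = -0.167725, negative; keep [-1.75, -1.625]
s = -1.6875 gives h = 0.5115, positive; keep [-1.6875, -1.625]

[-1.6875, -1.625]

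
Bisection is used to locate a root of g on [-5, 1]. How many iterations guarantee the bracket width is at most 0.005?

11

Width after n steps is 6/2^n. Need 2^n ≥ 6/0.005 = 1200.
2^10 = 1024 < 1200 ≤ 2^11 = 2048, so n = 11.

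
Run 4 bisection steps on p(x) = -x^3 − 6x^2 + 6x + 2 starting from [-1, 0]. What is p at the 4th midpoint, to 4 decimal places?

x = -0.5 gives p = -2.375, negative; keep [-0.5, 0]
x = -0.25 gives p = 0.140625, positive; keep [-0.5, -0.25]
x = -0.375 gives p = -1.041016, negative; keep [-0.375, -0.25]
x = -0.3125 gives p = -0.4304, negative; keep [-0.3125, -0.25]

-0.4304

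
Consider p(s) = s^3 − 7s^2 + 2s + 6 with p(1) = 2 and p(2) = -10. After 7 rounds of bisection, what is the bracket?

s = 1.5 gives p = -3.375, negative; keep [1, 1.5]
s = 1.25 gives p = -0.484375, negative; keep [1, 1.25]
s = 1.125 gives p = 0.814453, positive; keep [1.125, 1.25]
s = 1.1875 gives p = 0.1785, positive; keep [1.1875, 1.25]
s = 1.21875 gives p = -0.1497, negative; keep [1.1875, 1.21875]
s = 1.203125 gives p = 0.0152, positive; keep [1.203125, 1.21875]
s = 1.2109375 gives p = -0.067, negative; keep [1.203125, 1.2109375]

[1.203125, 1.2109375]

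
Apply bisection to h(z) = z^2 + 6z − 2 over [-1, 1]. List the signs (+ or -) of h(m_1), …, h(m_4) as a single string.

z = 0 gives h = -2, negative; keep [0, 1]
z = 0.5 gives h = 1.25, positive; keep [0, 0.5]
z = 0.25 gives h = -0.4375, negative; keep [0.25, 0.5]
z = 0.375 gives h = 0.3906, positive; keep [0.25, 0.375]

-+-+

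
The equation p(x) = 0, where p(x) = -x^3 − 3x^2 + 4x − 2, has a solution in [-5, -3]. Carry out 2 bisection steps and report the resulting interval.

m = -4, p(m) = -2 (−); new bracket [-5, -4]
m = -4.5, p(m) = 10.375 (+); new bracket [-4.5, -4]

[-4.5, -4]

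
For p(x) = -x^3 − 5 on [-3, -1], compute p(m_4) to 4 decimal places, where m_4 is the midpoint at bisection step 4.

-0.7090

m = -2, p(m) = 3 (+); new bracket [-2, -1]
m = -1.5, p(m) = -1.625 (−); new bracket [-2, -1.5]
m = -1.75, p(m) = 0.359375 (+); new bracket [-1.75, -1.5]
m = -1.625, p(m) = -0.709 (−); new bracket [-1.75, -1.625]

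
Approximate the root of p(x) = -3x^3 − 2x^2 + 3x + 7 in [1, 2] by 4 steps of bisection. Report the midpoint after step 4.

m = 1.5, p(m) = -3.125 (−); new bracket [1, 1.5]
m = 1.25, p(m) = 1.765625 (+); new bracket [1.25, 1.5]
m = 1.375, p(m) = -0.455078 (−); new bracket [1.25, 1.375]
m = 1.3125, p(m) = 0.7092 (+); new bracket [1.3125, 1.375]

1.3125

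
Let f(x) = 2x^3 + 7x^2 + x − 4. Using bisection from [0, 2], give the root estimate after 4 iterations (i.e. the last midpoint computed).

midpoint 1: f = 6 > 0 → [0, 1]
midpoint 0.5: f = -1.5 < 0 → [0.5, 1]
midpoint 0.75: f = 1.53125 > 0 → [0.5, 0.75]
midpoint 0.625: f = -0.1523 < 0 → [0.625, 0.75]

0.625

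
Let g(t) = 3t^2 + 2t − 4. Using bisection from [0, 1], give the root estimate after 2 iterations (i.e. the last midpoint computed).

t = 0.5 gives g = -2.25, negative; keep [0.5, 1]
t = 0.75 gives g = -0.8125, negative; keep [0.75, 1]

0.75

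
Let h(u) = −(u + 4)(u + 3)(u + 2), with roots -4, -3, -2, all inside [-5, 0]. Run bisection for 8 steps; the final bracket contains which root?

m = -2.5, h(m) = 0.375 (+); new bracket [-2.5, 0]
m = -1.25, h(m) = -3.609375 (−); new bracket [-2.5, -1.25]
m = -1.875, h(m) = -0.298828 (−); new bracket [-2.5, -1.875]
m = -2.1875, h(m) = 0.2761 (+); new bracket [-2.1875, -1.875]
m = -2.03125, h(m) = 0.0596 (+); new bracket [-2.03125, -1.875]
m = -1.953125, h(m) = -0.1004 (−); new bracket [-2.03125, -1.953125]
m = -1.9921875, h(m) = -0.0158 (−); new bracket [-2.03125, -1.9921875]
m = -2.01171875, h(m) = 0.023 (+); new bracket [-2.01171875, -1.9921875]

-2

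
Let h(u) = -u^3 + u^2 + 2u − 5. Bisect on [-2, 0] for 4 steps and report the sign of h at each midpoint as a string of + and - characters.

---+

u = -1 gives h = -5, negative; keep [-2, -1]
u = -1.5 gives h = -2.375, negative; keep [-2, -1.5]
u = -1.75 gives h = -0.078125, negative; keep [-2, -1.75]
u = -1.875 gives h = 1.3574, positive; keep [-1.875, -1.75]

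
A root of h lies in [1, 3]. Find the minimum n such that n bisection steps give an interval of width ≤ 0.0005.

Width after n steps is 2/2^n. Need 2^n ≥ 2/0.0005 = 4000.
2^11 = 2048 < 4000 ≤ 2^12 = 4096, so n = 12.

12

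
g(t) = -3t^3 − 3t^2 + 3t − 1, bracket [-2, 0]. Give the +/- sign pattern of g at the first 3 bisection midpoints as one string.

m = -1, g(m) = -4 (−); new bracket [-2, -1]
m = -1.5, g(m) = -2.125 (−); new bracket [-2, -1.5]
m = -1.75, g(m) = 0.640625 (+); new bracket [-1.75, -1.5]

--+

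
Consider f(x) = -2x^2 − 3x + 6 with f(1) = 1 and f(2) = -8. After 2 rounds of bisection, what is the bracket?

midpoint 1.5: f = -3 < 0 → [1, 1.5]
midpoint 1.25: f = -0.875 < 0 → [1, 1.25]

[1, 1.25]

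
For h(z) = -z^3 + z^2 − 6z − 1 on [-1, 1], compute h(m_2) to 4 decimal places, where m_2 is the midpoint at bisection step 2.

2.3750

h(0) = -1 < 0, so the root lies in [-1, 0]
h(-0.5) = 2.375 > 0, so the root lies in [-0.5, 0]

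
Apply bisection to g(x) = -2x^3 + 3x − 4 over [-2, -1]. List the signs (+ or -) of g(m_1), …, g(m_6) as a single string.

-+-++-

midpoint -1.5: g = -1.75 < 0 → [-2, -1.5]
midpoint -1.75: g = 1.46875 > 0 → [-1.75, -1.5]
midpoint -1.625: g = -0.292969 < 0 → [-1.75, -1.625]
midpoint -1.6875: g = 0.5483 > 0 → [-1.6875, -1.625]
midpoint -1.65625: g = 0.118 > 0 → [-1.65625, -1.625]
midpoint -1.640625: g = -0.0899 < 0 → [-1.65625, -1.640625]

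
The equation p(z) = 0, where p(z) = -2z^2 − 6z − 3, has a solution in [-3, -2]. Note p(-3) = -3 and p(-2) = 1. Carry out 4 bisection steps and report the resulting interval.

[-2.375, -2.3125]

p(-2.5) = -0.5 < 0, so the root lies in [-2.5, -2]
p(-2.25) = 0.375 > 0, so the root lies in [-2.5, -2.25]
p(-2.375) = -0.03125 < 0, so the root lies in [-2.375, -2.25]
p(-2.3125) = 0.1797 > 0, so the root lies in [-2.375, -2.3125]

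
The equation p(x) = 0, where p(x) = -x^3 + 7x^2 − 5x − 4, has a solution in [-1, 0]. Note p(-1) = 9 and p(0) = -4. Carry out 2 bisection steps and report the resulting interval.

m = -0.5, p(m) = 0.375 (+); new bracket [-0.5, 0]
m = -0.25, p(m) = -2.296875 (−); new bracket [-0.5, -0.25]

[-0.5, -0.25]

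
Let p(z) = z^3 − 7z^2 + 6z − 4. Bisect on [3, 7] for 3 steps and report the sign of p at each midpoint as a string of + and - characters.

--+

z = 5 gives p = -24, negative; keep [5, 7]
z = 6 gives p = -4, negative; keep [6, 7]
z = 6.5 gives p = 13.875, positive; keep [6, 6.5]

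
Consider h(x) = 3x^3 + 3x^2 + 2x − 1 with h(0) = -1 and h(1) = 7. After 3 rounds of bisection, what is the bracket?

x = 0.5 gives h = 1.125, positive; keep [0, 0.5]
x = 0.25 gives h = -0.265625, negative; keep [0.25, 0.5]
x = 0.375 gives h = 0.330078, positive; keep [0.25, 0.375]

[0.25, 0.375]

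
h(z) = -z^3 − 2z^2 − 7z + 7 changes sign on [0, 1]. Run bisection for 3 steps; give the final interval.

[0.75, 0.875]

z = 0.5 gives h = 2.875, positive; keep [0.5, 1]
z = 0.75 gives h = 0.203125, positive; keep [0.75, 1]
z = 0.875 gives h = -1.326172, negative; keep [0.75, 0.875]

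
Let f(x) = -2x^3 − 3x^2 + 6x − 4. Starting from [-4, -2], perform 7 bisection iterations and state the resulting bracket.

m = -3, f(m) = 5 (+); new bracket [-3, -2]
m = -2.5, f(m) = -6.5 (−); new bracket [-3, -2.5]
m = -2.75, f(m) = -1.59375 (−); new bracket [-3, -2.75]
m = -2.875, f(m) = 1.4805 (+); new bracket [-2.875, -2.75]
m = -2.8125, f(m) = -0.1108 (−); new bracket [-2.875, -2.8125]
m = -2.84375, f(m) = 0.6711 (+); new bracket [-2.84375, -2.8125]
m = -2.828125, f(m) = 0.2767 (+); new bracket [-2.828125, -2.8125]

[-2.828125, -2.8125]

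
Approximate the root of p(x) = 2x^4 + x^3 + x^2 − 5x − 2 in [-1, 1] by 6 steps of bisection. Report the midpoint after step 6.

x = 0 gives p = -2, negative; keep [-1, 0]
x = -0.5 gives p = 0.75, positive; keep [-0.5, 0]
x = -0.25 gives p = -0.695312, negative; keep [-0.5, -0.25]
x = -0.375 gives p = 0.0024, positive; keep [-0.375, -0.25]
x = -0.3125 gives p = -0.3513, negative; keep [-0.375, -0.3125]
x = -0.34375 gives p = -0.1758, negative; keep [-0.375, -0.34375]

-0.34375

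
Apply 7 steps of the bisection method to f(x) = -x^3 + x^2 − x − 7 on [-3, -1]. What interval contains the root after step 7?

[-1.5, -1.484375]

m = -2, f(m) = 7 (+); new bracket [-2, -1]
m = -1.5, f(m) = 0.125 (+); new bracket [-1.5, -1]
m = -1.25, f(m) = -2.234375 (−); new bracket [-1.5, -1.25]
m = -1.375, f(m) = -1.1348 (−); new bracket [-1.5, -1.375]
m = -1.4375, f(m) = -0.5256 (−); new bracket [-1.5, -1.4375]
m = -1.46875, f(m) = -0.2056 (−); new bracket [-1.5, -1.46875]
m = -1.484375, f(m) = -0.0416 (−); new bracket [-1.5, -1.484375]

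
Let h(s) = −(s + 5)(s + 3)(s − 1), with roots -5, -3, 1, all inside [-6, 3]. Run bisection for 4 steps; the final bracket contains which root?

midpoint -1.5: h = 13.125 > 0 → [-1.5, 3]
midpoint 0.75: h = 5.390625 > 0 → [0.75, 3]
midpoint 1.875: h = -29.326172 < 0 → [0.75, 1.875]
midpoint 1.3125: h = -8.5071 < 0 → [0.75, 1.3125]

1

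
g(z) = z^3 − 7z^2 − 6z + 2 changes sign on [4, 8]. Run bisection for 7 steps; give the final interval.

m = 6, g(m) = -70 (−); new bracket [6, 8]
m = 7, g(m) = -40 (−); new bracket [7, 8]
m = 7.5, g(m) = -14.875 (−); new bracket [7.5, 8]
m = 7.75, g(m) = 0.5469 (+); new bracket [7.5, 7.75]
m = 7.625, g(m) = -7.4121 (−); new bracket [7.625, 7.75]
m = 7.6875, g(m) = -3.4954 (−); new bracket [7.6875, 7.75]
m = 7.71875, g(m) = -1.49 (−); new bracket [7.71875, 7.75]

[7.71875, 7.75]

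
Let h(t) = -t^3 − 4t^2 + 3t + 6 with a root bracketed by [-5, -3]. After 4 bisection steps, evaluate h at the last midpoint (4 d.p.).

m = -4, h(m) = -6 (−); new bracket [-5, -4]
m = -4.5, h(m) = 2.625 (+); new bracket [-4.5, -4]
m = -4.25, h(m) = -2.234375 (−); new bracket [-4.5, -4.25]
m = -4.375, h(m) = 0.0527 (+); new bracket [-4.375, -4.25]

0.0527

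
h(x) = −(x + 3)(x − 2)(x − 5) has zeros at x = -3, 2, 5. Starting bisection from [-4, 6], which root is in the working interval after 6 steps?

h(1) = -16 < 0, so the root lies in [-4, 1]
h(-1.5) = -34.125 < 0, so the root lies in [-4, -1.5]
h(-2.75) = -9.203125 < 0, so the root lies in [-4, -2.75]
h(-3.375) = 16.8809 > 0, so the root lies in [-3.375, -2.75]
h(-3.0625) = 2.551 > 0, so the root lies in [-3.0625, -2.75]
h(-2.90625) = -3.6366 < 0, so the root lies in [-3.0625, -2.90625]

-3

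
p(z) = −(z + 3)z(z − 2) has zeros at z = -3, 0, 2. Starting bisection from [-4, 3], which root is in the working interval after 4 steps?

-3

m = -0.5, p(m) = -3.125 (−); new bracket [-4, -0.5]
m = -2.25, p(m) = -7.171875 (−); new bracket [-4, -2.25]
m = -3.125, p(m) = 2.001953 (+); new bracket [-3.125, -2.25]
m = -2.6875, p(m) = -3.9368 (−); new bracket [-3.125, -2.6875]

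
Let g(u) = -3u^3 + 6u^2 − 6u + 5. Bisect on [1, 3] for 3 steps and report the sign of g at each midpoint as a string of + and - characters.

--+

g(2) = -7 < 0, so the root lies in [1, 2]
g(1.5) = -0.625 < 0, so the root lies in [1, 1.5]
g(1.25) = 1.015625 > 0, so the root lies in [1.25, 1.5]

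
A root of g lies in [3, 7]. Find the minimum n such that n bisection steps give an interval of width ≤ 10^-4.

Width after n steps is 4/2^n. Need 2^n ≥ 4/10^-4 = 40000.
2^15 = 32768 < 40000 ≤ 2^16 = 65536, so n = 16.

16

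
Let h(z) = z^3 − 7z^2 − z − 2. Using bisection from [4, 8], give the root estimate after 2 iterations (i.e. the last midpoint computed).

h(6) = -44 < 0, so the root lies in [6, 8]
h(7) = -9 < 0, so the root lies in [7, 8]

7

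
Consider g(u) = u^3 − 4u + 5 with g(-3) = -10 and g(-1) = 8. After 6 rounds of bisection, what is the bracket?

g(-2) = 5 > 0, so the root lies in [-3, -2]
g(-2.5) = -0.625 < 0, so the root lies in [-2.5, -2]
g(-2.25) = 2.609375 > 0, so the root lies in [-2.5, -2.25]
g(-2.375) = 1.1035 > 0, so the root lies in [-2.5, -2.375]
g(-2.4375) = 0.2678 > 0, so the root lies in [-2.5, -2.4375]
g(-2.46875) = -0.1714 < 0, so the root lies in [-2.46875, -2.4375]

[-2.46875, -2.4375]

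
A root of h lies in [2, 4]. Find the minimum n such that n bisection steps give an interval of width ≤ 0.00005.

16

Width after n steps is 2/2^n. Need 2^n ≥ 2/0.00005 = 40000.
2^15 = 32768 < 40000 ≤ 2^16 = 65536, so n = 16.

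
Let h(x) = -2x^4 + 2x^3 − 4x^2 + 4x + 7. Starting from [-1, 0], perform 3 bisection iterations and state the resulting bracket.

[-0.875, -0.75]

h(-0.5) = 3.625 > 0, so the root lies in [-1, -0.5]
h(-0.75) = 0.273438 > 0, so the root lies in [-1, -0.75]
h(-0.875) = -2.074707 < 0, so the root lies in [-0.875, -0.75]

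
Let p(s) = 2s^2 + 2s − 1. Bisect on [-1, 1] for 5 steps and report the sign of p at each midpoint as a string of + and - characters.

p(0) = -1 < 0, so the root lies in [0, 1]
p(0.5) = 0.5 > 0, so the root lies in [0, 0.5]
p(0.25) = -0.375 < 0, so the root lies in [0.25, 0.5]
p(0.375) = 0.0312 > 0, so the root lies in [0.25, 0.375]
p(0.3125) = -0.1797 < 0, so the root lies in [0.3125, 0.375]

-+-+-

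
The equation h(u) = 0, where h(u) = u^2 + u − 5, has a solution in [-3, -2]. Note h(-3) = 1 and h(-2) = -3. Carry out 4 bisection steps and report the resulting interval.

[-2.8125, -2.75]

midpoint -2.5: h = -1.25 < 0 → [-3, -2.5]
midpoint -2.75: h = -0.1875 < 0 → [-3, -2.75]
midpoint -2.875: h = 0.390625 > 0 → [-2.875, -2.75]
midpoint -2.8125: h = 0.0977 > 0 → [-2.8125, -2.75]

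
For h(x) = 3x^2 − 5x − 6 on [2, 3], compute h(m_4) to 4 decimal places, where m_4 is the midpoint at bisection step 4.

-0.3633

m = 2.5, h(m) = 0.25 (+); new bracket [2, 2.5]
m = 2.25, h(m) = -2.0625 (−); new bracket [2.25, 2.5]
m = 2.375, h(m) = -0.953125 (−); new bracket [2.375, 2.5]
m = 2.4375, h(m) = -0.3633 (−); new bracket [2.4375, 2.5]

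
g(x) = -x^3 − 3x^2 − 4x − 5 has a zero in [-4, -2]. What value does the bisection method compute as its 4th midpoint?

-2.125

g(-3) = 7 > 0, so the root lies in [-3, -2]
g(-2.5) = 1.875 > 0, so the root lies in [-2.5, -2]
g(-2.25) = 0.203125 > 0, so the root lies in [-2.25, -2]
g(-2.125) = -0.4512 < 0, so the root lies in [-2.25, -2.125]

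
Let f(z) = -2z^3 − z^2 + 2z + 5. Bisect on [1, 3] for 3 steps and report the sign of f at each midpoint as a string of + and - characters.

midpoint 2: f = -11 < 0 → [1, 2]
midpoint 1.5: f = -1 < 0 → [1, 1.5]
midpoint 1.25: f = 2.03125 > 0 → [1.25, 1.5]

--+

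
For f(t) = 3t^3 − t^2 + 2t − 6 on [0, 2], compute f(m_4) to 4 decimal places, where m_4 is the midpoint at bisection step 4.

-0.7441

f(1) = -2 < 0, so the root lies in [1, 2]
f(1.5) = 4.875 > 0, so the root lies in [1, 1.5]
f(1.25) = 0.796875 > 0, so the root lies in [1, 1.25]
f(1.125) = -0.7441 < 0, so the root lies in [1.125, 1.25]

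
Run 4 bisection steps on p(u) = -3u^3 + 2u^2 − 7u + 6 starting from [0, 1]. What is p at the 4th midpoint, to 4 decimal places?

p(0.5) = 2.625 > 0, so the root lies in [0.5, 1]
p(0.75) = 0.609375 > 0, so the root lies in [0.75, 1]
p(0.875) = -0.603516 < 0, so the root lies in [0.75, 0.875]
p(0.8125) = 0.0237 > 0, so the root lies in [0.8125, 0.875]

0.0237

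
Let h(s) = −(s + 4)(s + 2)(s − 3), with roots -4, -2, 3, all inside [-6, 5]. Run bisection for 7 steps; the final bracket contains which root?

3

h(-0.5) = 18.375 > 0, so the root lies in [-0.5, 5]
h(2.25) = 19.921875 > 0, so the root lies in [2.25, 5]
h(3.625) = -26.806641 < 0, so the root lies in [2.25, 3.625]
h(2.9375) = 2.1409 > 0, so the root lies in [2.9375, 3.625]
h(3.28125) = -10.8152 < 0, so the root lies in [2.9375, 3.28125]
h(3.109375) = -3.973 < 0, so the root lies in [2.9375, 3.109375]
h(3.0234375) = -0.8269 < 0, so the root lies in [2.9375, 3.0234375]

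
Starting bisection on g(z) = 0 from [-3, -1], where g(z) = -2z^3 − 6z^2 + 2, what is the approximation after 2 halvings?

-2.5

midpoint -2: g = -6 < 0 → [-3, -2]
midpoint -2.5: g = -4.25 < 0 → [-3, -2.5]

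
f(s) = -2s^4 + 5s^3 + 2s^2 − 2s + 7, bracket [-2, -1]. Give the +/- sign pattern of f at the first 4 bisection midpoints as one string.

--+-

s = -1.5 gives f = -12.5, negative; keep [-1.5, -1]
s = -1.25 gives f = -2.023438, negative; keep [-1.25, -1]
s = -1.125 gives f = 1.458496, positive; keep [-1.25, -1.125]
s = -1.1875 gives f = -0.1546, negative; keep [-1.1875, -1.125]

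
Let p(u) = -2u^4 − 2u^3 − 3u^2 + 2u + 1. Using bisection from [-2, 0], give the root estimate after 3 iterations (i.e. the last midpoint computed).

-0.25

u = -1 gives p = -4, negative; keep [-1, 0]
u = -0.5 gives p = -0.625, negative; keep [-0.5, 0]
u = -0.25 gives p = 0.335938, positive; keep [-0.5, -0.25]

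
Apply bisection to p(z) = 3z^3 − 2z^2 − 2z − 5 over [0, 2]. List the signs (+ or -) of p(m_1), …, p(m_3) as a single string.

--+

p(1) = -6 < 0, so the root lies in [1, 2]
p(1.5) = -2.375 < 0, so the root lies in [1.5, 2]
p(1.75) = 1.453125 > 0, so the root lies in [1.5, 1.75]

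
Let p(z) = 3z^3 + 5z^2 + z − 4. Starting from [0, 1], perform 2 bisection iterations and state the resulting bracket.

midpoint 0.5: p = -1.875 < 0 → [0.5, 1]
midpoint 0.75: p = 0.828125 > 0 → [0.5, 0.75]

[0.5, 0.75]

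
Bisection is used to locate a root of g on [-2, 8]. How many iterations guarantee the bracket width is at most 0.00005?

Width after n steps is 10/2^n. Need 2^n ≥ 10/0.00005 = 200000.
2^17 = 131072 < 200000 ≤ 2^18 = 262144, so n = 18.

18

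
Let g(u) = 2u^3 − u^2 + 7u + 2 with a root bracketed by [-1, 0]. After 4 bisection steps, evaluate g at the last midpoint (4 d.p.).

-0.3462

g(-0.5) = -2 < 0, so the root lies in [-0.5, 0]
g(-0.25) = 0.15625 > 0, so the root lies in [-0.5, -0.25]
g(-0.375) = -0.871094 < 0, so the root lies in [-0.375, -0.25]
g(-0.3125) = -0.3462 < 0, so the root lies in [-0.3125, -0.25]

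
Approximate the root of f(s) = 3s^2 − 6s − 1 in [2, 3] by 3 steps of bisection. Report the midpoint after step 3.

2.125

f(2.5) = 2.75 > 0, so the root lies in [2, 2.5]
f(2.25) = 0.6875 > 0, so the root lies in [2, 2.25]
f(2.125) = -0.203125 < 0, so the root lies in [2.125, 2.25]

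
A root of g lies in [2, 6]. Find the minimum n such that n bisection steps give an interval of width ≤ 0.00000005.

Width after n steps is 4/2^n. Need 2^n ≥ 4/0.00000005 = 80000000.
2^26 = 67108864 < 80000000 ≤ 2^27 = 134217728, so n = 27.

27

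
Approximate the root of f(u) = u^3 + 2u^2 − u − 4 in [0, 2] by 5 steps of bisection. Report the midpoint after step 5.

1.3125

midpoint 1: f = -2 < 0 → [1, 2]
midpoint 1.5: f = 2.375 > 0 → [1, 1.5]
midpoint 1.25: f = -0.171875 < 0 → [1.25, 1.5]
midpoint 1.375: f = 1.0059 > 0 → [1.25, 1.375]
midpoint 1.3125: f = 0.3938 > 0 → [1.25, 1.3125]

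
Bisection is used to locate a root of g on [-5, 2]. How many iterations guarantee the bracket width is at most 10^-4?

Width after n steps is 7/2^n. Need 2^n ≥ 7/10^-4 = 70000.
2^16 = 65536 < 70000 ≤ 2^17 = 131072, so n = 17.

17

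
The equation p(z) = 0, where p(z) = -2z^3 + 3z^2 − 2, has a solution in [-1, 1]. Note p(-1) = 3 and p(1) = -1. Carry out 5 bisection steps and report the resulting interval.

p(0) = -2 < 0, so the root lies in [-1, 0]
p(-0.5) = -1 < 0, so the root lies in [-1, -0.5]
p(-0.75) = 0.53125 > 0, so the root lies in [-0.75, -0.5]
p(-0.625) = -0.3398 < 0, so the root lies in [-0.75, -0.625]
p(-0.6875) = 0.0679 > 0, so the root lies in [-0.6875, -0.625]

[-0.6875, -0.625]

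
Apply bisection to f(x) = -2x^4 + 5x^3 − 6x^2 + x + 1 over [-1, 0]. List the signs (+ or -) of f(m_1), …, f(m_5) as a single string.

-+--+

m = -0.5, f(m) = -1.75 (−); new bracket [-0.5, 0]
m = -0.25, f(m) = 0.289062 (+); new bracket [-0.5, -0.25]
m = -0.375, f(m) = -0.521973 (−); new bracket [-0.375, -0.25]
m = -0.3125, f(m) = -0.0701 (−); new bracket [-0.3125, -0.25]
m = -0.28125, f(m) = 0.1204 (+); new bracket [-0.3125, -0.28125]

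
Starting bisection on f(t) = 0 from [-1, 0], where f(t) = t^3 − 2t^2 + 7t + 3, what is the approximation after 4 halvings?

-0.4375

midpoint -0.5: f = -1.125 < 0 → [-0.5, 0]
midpoint -0.25: f = 1.109375 > 0 → [-0.5, -0.25]
midpoint -0.375: f = 0.041016 > 0 → [-0.5, -0.375]
midpoint -0.4375: f = -0.5291 < 0 → [-0.4375, -0.375]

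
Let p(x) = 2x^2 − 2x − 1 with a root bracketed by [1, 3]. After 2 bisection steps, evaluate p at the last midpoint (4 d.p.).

midpoint 2: p = 3 > 0 → [1, 2]
midpoint 1.5: p = 0.5 > 0 → [1, 1.5]

0.5000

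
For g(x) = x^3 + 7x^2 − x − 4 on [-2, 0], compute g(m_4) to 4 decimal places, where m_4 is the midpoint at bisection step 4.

-0.8848

g(-1) = 3 > 0, so the root lies in [-1, 0]
g(-0.5) = -1.875 < 0, so the root lies in [-1, -0.5]
g(-0.75) = 0.265625 > 0, so the root lies in [-0.75, -0.5]
g(-0.625) = -0.8848 < 0, so the root lies in [-0.75, -0.625]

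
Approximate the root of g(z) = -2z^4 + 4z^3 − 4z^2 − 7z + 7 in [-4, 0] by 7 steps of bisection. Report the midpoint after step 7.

-1.15625

z = -2 gives g = -59, negative; keep [-2, 0]
z = -1 gives g = 4, positive; keep [-2, -1]
z = -1.5 gives g = -15.125, negative; keep [-1.5, -1]
z = -1.25 gives g = -3.1953, negative; keep [-1.25, -1]
z = -1.125 gives g = 0.9136, positive; keep [-1.25, -1.125]
z = -1.1875 gives g = -1.0034, negative; keep [-1.1875, -1.125]
z = -1.15625 gives g = -0.0118, negative; keep [-1.15625, -1.125]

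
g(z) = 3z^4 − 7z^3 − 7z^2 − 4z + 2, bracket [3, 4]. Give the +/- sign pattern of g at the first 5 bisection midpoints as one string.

++-+-

m = 3.5, g(m) = 52.3125 (+); new bracket [3, 3.5]
m = 3.25, g(m) = 9.464844 (+); new bracket [3, 3.25]
m = 3.125, g(m) = -6.380127 (−); new bracket [3.125, 3.25]
m = 3.1875, g(m) = 1.1167 (+); new bracket [3.125, 3.1875]
m = 3.15625, g(m) = -2.7352 (−); new bracket [3.15625, 3.1875]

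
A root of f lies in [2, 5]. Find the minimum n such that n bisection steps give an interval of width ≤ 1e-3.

Width after n steps is 3/2^n. Need 2^n ≥ 3/1e-3 = 3000.
2^11 = 2048 < 3000 ≤ 2^12 = 4096, so n = 12.

12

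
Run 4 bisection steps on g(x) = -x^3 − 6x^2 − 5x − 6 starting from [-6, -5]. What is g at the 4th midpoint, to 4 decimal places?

1.1594

m = -5.5, g(m) = 6.375 (+); new bracket [-5.5, -5]
m = -5.25, g(m) = -0.421875 (−); new bracket [-5.5, -5.25]
m = -5.375, g(m) = 2.818359 (+); new bracket [-5.375, -5.25]
m = -5.3125, g(m) = 1.1594 (+); new bracket [-5.3125, -5.25]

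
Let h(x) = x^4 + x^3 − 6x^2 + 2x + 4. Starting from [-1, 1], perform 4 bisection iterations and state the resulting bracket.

[-0.75, -0.625]

x = 0 gives h = 4, positive; keep [-1, 0]
x = -0.5 gives h = 1.4375, positive; keep [-1, -0.5]
x = -0.75 gives h = -0.980469, negative; keep [-0.75, -0.5]
x = -0.625 gives h = 0.3147, positive; keep [-0.75, -0.625]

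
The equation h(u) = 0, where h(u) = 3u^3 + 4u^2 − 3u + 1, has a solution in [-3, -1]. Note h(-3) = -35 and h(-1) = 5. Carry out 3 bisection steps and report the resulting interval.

midpoint -2: h = -1 < 0 → [-2, -1]
midpoint -1.5: h = 4.375 > 0 → [-2, -1.5]
midpoint -1.75: h = 2.421875 > 0 → [-2, -1.75]

[-2, -1.75]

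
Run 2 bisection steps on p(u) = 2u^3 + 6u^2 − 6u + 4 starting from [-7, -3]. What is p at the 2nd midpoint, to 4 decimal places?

-4.0000

p(-5) = -66 < 0, so the root lies in [-5, -3]
p(-4) = -4 < 0, so the root lies in [-4, -3]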